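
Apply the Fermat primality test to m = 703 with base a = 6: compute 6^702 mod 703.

628

6^1 ≡ 6 (mod 703)
6^2 ≡ 6^2 = 36 ≡ 36 (mod 703)
6^4 ≡ 36^2 = 1296 ≡ 593 (mod 703)
6^8 ≡ 593^2 = 351649 ≡ 149 (mod 703)
6^16 ≡ 149^2 = 22201 ≡ 408 (mod 703)
6^32 ≡ 408^2 = 166464 ≡ 556 (mod 703)
6^64 ≡ 556^2 = 309136 ≡ 519 (mod 703)
6^128 ≡ 519^2 = 269361 ≡ 112 (mod 703)
6^256 ≡ 112^2 = 12544 ≡ 593 (mod 703)
6^512 ≡ 593^2 = 351649 ≡ 149 (mod 703)
702 = 512 + 128 + 32 + 16 + 8 + 4 + 2 in binary powers of 2.
So 6^702 ≡ 149 · 112 · 556 · 408 · 149 · 593 · 36 ≡ 628 (mod 703).
Since 628 ≠ 1, base 6 is a Fermat witness: 703 is composite.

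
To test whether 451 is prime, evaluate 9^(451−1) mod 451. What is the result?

9^1 ≡ 9 (mod 451)
9^2 ≡ 9^2 = 81 ≡ 81 (mod 451)
9^4 ≡ 81^2 = 6561 ≡ 247 (mod 451)
9^8 ≡ 247^2 = 61009 ≡ 124 (mod 451)
9^16 ≡ 124^2 = 15376 ≡ 42 (mod 451)
9^32 ≡ 42^2 = 1764 ≡ 411 (mod 451)
9^64 ≡ 411^2 = 168921 ≡ 247 (mod 451)
9^128 ≡ 247^2 = 61009 ≡ 124 (mod 451)
9^256 ≡ 124^2 = 15376 ≡ 42 (mod 451)
450 = 256 + 128 + 64 + 2 in binary powers of 2.
So 9^450 ≡ 42 · 124 · 247 · 81 ≡ 122 (mod 451).
Since 122 ≠ 1, base 9 is a Fermat witness: 451 is composite.

122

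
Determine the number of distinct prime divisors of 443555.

443555 = 5 · 88711
88711 = 7 · 12673
12673 = 19 · 667
667 = 23 · 29
443555 = 5 · 7 · 19 · 23 · 29, which has 5 distinct prime factors.

5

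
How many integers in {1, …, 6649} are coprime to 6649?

Factor: 6649 = 61 · 109.
φ(6649) = (61−1) · (109−1) = 60 · 108 = 6480.

6480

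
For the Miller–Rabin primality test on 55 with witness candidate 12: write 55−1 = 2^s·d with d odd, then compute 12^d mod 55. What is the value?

55 − 1 = 54 = 2^1 · 27, so d = 27.
12^1 ≡ 12 (mod 55)
12^2 ≡ 12^2 = 144 ≡ 34 (mod 55)
12^4 ≡ 34^2 = 1156 ≡ 1 (mod 55)
12^8 ≡ 1^2 = 1 ≡ 1 (mod 55)
12^16 ≡ 1^2 = 1 ≡ 1 (mod 55)
27 = 16 + 8 + 2 + 1 in binary powers of 2.
So 12^27 ≡ 1 · 1 · 34 · 12 ≡ 23 (mod 55).
Squaring chain: 23; never reaches −1, so base 12 is a Miller–Rabin witness that 55 is composite.

23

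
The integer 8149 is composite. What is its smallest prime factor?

8149 is odd.
Digit sum 22, not divisible by 3.
Ends in 9: not divisible by 5.
7: 8149 = 7·1164 + 1
11: 8149 = 11·740 + 9
13: 8149 = 13·626 + 11
17: 8149 = 17·479 + 6
19: 8149 = 19·428 + 17
23: 8149 = 23·354 + 7
29: 8149 = 29·281

29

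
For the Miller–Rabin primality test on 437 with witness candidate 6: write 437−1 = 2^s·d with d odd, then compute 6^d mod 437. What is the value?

437 − 1 = 436 = 2^2 · 109, so d = 109.
6^1 ≡ 6 (mod 437)
6^2 ≡ 6^2 = 36 ≡ 36 (mod 437)
6^4 ≡ 36^2 = 1296 ≡ 422 (mod 437)
6^8 ≡ 422^2 = 178084 ≡ 225 (mod 437)
6^16 ≡ 225^2 = 50625 ≡ 370 (mod 437)
6^32 ≡ 370^2 = 136900 ≡ 119 (mod 437)
6^64 ≡ 119^2 = 14161 ≡ 177 (mod 437)
109 = 64 + 32 + 8 + 4 + 1 in binary powers of 2.
So 6^109 ≡ 177 · 119 · 225 · 422 · 6 ≡ 234 (mod 437).
Squaring chain: 234 → 131; never reaches −1, so base 6 is a Miller–Rabin witness that 437 is composite.

234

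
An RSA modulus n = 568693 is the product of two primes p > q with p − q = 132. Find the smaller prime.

Since p = q + 132, we have 568693 = q(q + 132), so q² + 132q − 568693 = 0.
Discriminant: 132² + 4·568693 = 17424 + 2274772 = 2292196; √2292196 = 1514.
q = (−132 + 1514)/2 = 691, and p = q + 132 = 823.
Check: 691 · 823 = 568693.

691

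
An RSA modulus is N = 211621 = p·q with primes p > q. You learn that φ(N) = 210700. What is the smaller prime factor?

431

φ(n) = (p−1)(q−1) = n − (p+q) + 1, so p + q = 211621 − 210700 + 1 = 922.
p and q are the roots of t² − 922t + 211621 = 0.
Discriminant: 922² − 4·211621 = 850084 − 846484 = 3600; √3600 = 60.
q = (922 − 60)/2 = 431, p = (922 + 60)/2 = 491.
Check: 431 · 491 = 211621.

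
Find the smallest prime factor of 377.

13

377 is odd.
Digit sum 17, not divisible by 3.
Ends in 7: not divisible by 5.
7: 377 = 7·53 + 6
11: 377 = 11·34 + 3
13: 377 = 13·29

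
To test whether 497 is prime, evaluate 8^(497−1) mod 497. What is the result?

225

8^1 ≡ 8 (mod 497)
8^2 ≡ 8^2 = 64 ≡ 64 (mod 497)
8^4 ≡ 64^2 = 4096 ≡ 120 (mod 497)
8^8 ≡ 120^2 = 14400 ≡ 484 (mod 497)
8^16 ≡ 484^2 = 234256 ≡ 169 (mod 497)
8^32 ≡ 169^2 = 28561 ≡ 232 (mod 497)
8^64 ≡ 232^2 = 53824 ≡ 148 (mod 497)
8^128 ≡ 148^2 = 21904 ≡ 36 (mod 497)
8^256 ≡ 36^2 = 1296 ≡ 302 (mod 497)
496 = 256 + 128 + 64 + 32 + 16 in binary powers of 2.
So 8^496 ≡ 302 · 36 · 148 · 232 · 169 ≡ 225 (mod 497).
Since 225 ≠ 1, base 8 is a Fermat witness: 497 is composite.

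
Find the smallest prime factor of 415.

5

415 is odd.
Digit sum 10, not divisible by 3.
Ends in 5: divisible by 5.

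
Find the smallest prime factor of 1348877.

29

1348877 is odd.
Digit sum 38, not divisible by 3.
Ends in 7: not divisible by 5.
7: 1348877 = 7·192696 + 5
11: 1348877 = 11·122625 + 2
13: 1348877 = 13·103759 + 10
17: 1348877 = 17·79345 + 12
19: 1348877 = 19·70993 + 10
23: 1348877 = 23·58646 + 19
29: 1348877 = 29·46513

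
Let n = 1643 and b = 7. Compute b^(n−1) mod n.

493

7^1 ≡ 7 (mod 1643)
7^2 ≡ 7^2 = 49 ≡ 49 (mod 1643)
7^4 ≡ 49^2 = 2401 ≡ 758 (mod 1643)
7^8 ≡ 758^2 = 574564 ≡ 1157 (mod 1643)
7^16 ≡ 1157^2 = 1338649 ≡ 1247 (mod 1643)
7^32 ≡ 1247^2 = 1555009 ≡ 731 (mod 1643)
7^64 ≡ 731^2 = 534361 ≡ 386 (mod 1643)
7^128 ≡ 386^2 = 148996 ≡ 1126 (mod 1643)
7^256 ≡ 1126^2 = 1267876 ≡ 1123 (mod 1643)
7^512 ≡ 1123^2 = 1261129 ≡ 948 (mod 1643)
7^1024 ≡ 948^2 = 898704 ≡ 1626 (mod 1643)
1642 = 1024 + 512 + 64 + 32 + 8 + 2 in binary powers of 2.
So 7^1642 ≡ 1626 · 948 · 386 · 731 · 1157 · 49 ≡ 493 (mod 1643).
Since 493 ≠ 1, base 7 is a Fermat witness: 1643 is composite.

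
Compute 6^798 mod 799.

6^1 ≡ 6 (mod 799)
6^2 ≡ 6^2 = 36 ≡ 36 (mod 799)
6^4 ≡ 36^2 = 1296 ≡ 497 (mod 799)
6^8 ≡ 497^2 = 247009 ≡ 118 (mod 799)
6^16 ≡ 118^2 = 13924 ≡ 341 (mod 799)
6^32 ≡ 341^2 = 116281 ≡ 426 (mod 799)
6^64 ≡ 426^2 = 181476 ≡ 103 (mod 799)
6^128 ≡ 103^2 = 10609 ≡ 222 (mod 799)
6^256 ≡ 222^2 = 49284 ≡ 545 (mod 799)
6^512 ≡ 545^2 = 297025 ≡ 596 (mod 799)
798 = 512 + 256 + 16 + 8 + 4 + 2 in binary powers of 2.
So 6^798 ≡ 596 · 545 · 341 · 118 · 497 · 36 ≡ 247 (mod 799).
Since 247 ≠ 1, base 6 is a Fermat witness: 799 is composite.

247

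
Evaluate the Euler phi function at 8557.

Factor: 8557 = 43 · 199.
φ(8557) = (43−1) · (199−1) = 42 · 198 = 8316.

8316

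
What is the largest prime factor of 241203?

241203 = 3 · 80401
80401 = 37 · 2173
2173 = 41 · 53
53 is prime.
So 241203 = 3 · 37 · 41 · 53; the largest prime factor is 53.

53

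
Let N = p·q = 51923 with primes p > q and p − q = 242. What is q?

137

Since p = q + 242, we have 51923 = q(q + 242), so q² + 242q − 51923 = 0.
Discriminant: 242² + 4·51923 = 58564 + 207692 = 266256; √266256 = 516.
q = (−242 + 516)/2 = 137, and p = q + 242 = 379.
Check: 137 · 379 = 51923.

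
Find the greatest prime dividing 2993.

73

2993 = 41 · 73
73 is prime.
So 2993 = 41 · 73; the largest prime factor is 73.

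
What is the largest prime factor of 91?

91 = 7 · 13
13 is prime.
So 91 = 7 · 13; the largest prime factor is 13.

13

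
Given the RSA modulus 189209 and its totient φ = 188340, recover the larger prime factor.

439

φ(n) = (p−1)(q−1) = n − (p+q) + 1, so p + q = 189209 − 188340 + 1 = 870.
p and q are the roots of t² − 870t + 189209 = 0.
Discriminant: 870² − 4·189209 = 756900 − 756836 = 64; √64 = 8.
q = (870 − 8)/2 = 431, p = (870 + 8)/2 = 439.
Check: 431 · 439 = 189209.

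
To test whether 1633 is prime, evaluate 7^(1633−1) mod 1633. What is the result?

7^1 ≡ 7 (mod 1633)
7^2 ≡ 7^2 = 49 ≡ 49 (mod 1633)
7^4 ≡ 49^2 = 2401 ≡ 768 (mod 1633)
7^8 ≡ 768^2 = 589824 ≡ 311 (mod 1633)
7^16 ≡ 311^2 = 96721 ≡ 374 (mod 1633)
7^32 ≡ 374^2 = 139876 ≡ 1071 (mod 1633)
7^64 ≡ 1071^2 = 1147041 ≡ 675 (mod 1633)
7^128 ≡ 675^2 = 455625 ≡ 18 (mod 1633)
7^256 ≡ 18^2 = 324 ≡ 324 (mod 1633)
7^512 ≡ 324^2 = 104976 ≡ 464 (mod 1633)
7^1024 ≡ 464^2 = 215296 ≡ 1373 (mod 1633)
1632 = 1024 + 512 + 64 + 32 in binary powers of 2.
So 7^1632 ≡ 1373 · 464 · 675 · 1071 ≡ 1458 (mod 1633).
Since 1458 ≠ 1, base 7 is a Fermat witness: 1633 is composite.

1458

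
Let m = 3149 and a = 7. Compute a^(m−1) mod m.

272

7^1 ≡ 7 (mod 3149)
7^2 ≡ 7^2 = 49 ≡ 49 (mod 3149)
7^4 ≡ 49^2 = 2401 ≡ 2401 (mod 3149)
7^8 ≡ 2401^2 = 5764801 ≡ 2131 (mod 3149)
7^16 ≡ 2131^2 = 4541161 ≡ 303 (mod 3149)
7^32 ≡ 303^2 = 91809 ≡ 488 (mod 3149)
7^64 ≡ 488^2 = 238144 ≡ 1969 (mod 3149)
7^128 ≡ 1969^2 = 3876961 ≡ 542 (mod 3149)
7^256 ≡ 542^2 = 293764 ≡ 907 (mod 3149)
7^512 ≡ 907^2 = 822649 ≡ 760 (mod 3149)
7^1024 ≡ 760^2 = 577600 ≡ 1333 (mod 3149)
7^2048 ≡ 1333^2 = 1776889 ≡ 853 (mod 3149)
3148 = 2048 + 1024 + 64 + 8 + 4 in binary powers of 2.
So 7^3148 ≡ 853 · 1333 · 1969 · 2131 · 2401 ≡ 272 (mod 3149).
Since 272 ≠ 1, base 7 is a Fermat witness: 3149 is composite.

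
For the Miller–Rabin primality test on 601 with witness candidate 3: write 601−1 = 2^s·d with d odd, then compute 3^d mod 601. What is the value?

1

601 − 1 = 600 = 2^3 · 75, so d = 75.
3^1 ≡ 3 (mod 601)
3^2 ≡ 3^2 = 9 ≡ 9 (mod 601)
3^4 ≡ 9^2 = 81 ≡ 81 (mod 601)
3^8 ≡ 81^2 = 6561 ≡ 551 (mod 601)
3^16 ≡ 551^2 = 303601 ≡ 96 (mod 601)
3^32 ≡ 96^2 = 9216 ≡ 201 (mod 601)
3^64 ≡ 201^2 = 40401 ≡ 134 (mod 601)
75 = 64 + 8 + 2 + 1 in binary powers of 2.
So 3^75 ≡ 134 · 551 · 9 · 3 ≡ 1 (mod 601).
Since 3^d ≡ 1 (mod 601), base 3 does not prove 601 composite.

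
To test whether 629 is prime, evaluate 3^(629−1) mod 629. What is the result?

3^1 ≡ 3 (mod 629)
3^2 ≡ 3^2 = 9 ≡ 9 (mod 629)
3^4 ≡ 9^2 = 81 ≡ 81 (mod 629)
3^8 ≡ 81^2 = 6561 ≡ 271 (mod 629)
3^16 ≡ 271^2 = 73441 ≡ 477 (mod 629)
3^32 ≡ 477^2 = 227529 ≡ 460 (mod 629)
3^64 ≡ 460^2 = 211600 ≡ 256 (mod 629)
3^128 ≡ 256^2 = 65536 ≡ 120 (mod 629)
3^256 ≡ 120^2 = 14400 ≡ 562 (mod 629)
3^512 ≡ 562^2 = 315844 ≡ 86 (mod 629)
628 = 512 + 64 + 32 + 16 + 4 in binary powers of 2.
So 3^628 ≡ 86 · 256 · 460 · 477 · 81 ≡ 625 (mod 629).
Since 625 ≠ 1, base 3 is a Fermat witness: 629 is composite.

625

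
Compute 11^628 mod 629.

174

11^1 ≡ 11 (mod 629)
11^2 ≡ 11^2 = 121 ≡ 121 (mod 629)
11^4 ≡ 121^2 = 14641 ≡ 174 (mod 629)
11^8 ≡ 174^2 = 30276 ≡ 84 (mod 629)
11^16 ≡ 84^2 = 7056 ≡ 137 (mod 629)
11^32 ≡ 137^2 = 18769 ≡ 528 (mod 629)
11^64 ≡ 528^2 = 278784 ≡ 137 (mod 629)
11^128 ≡ 137^2 = 18769 ≡ 528 (mod 629)
11^256 ≡ 528^2 = 278784 ≡ 137 (mod 629)
11^512 ≡ 137^2 = 18769 ≡ 528 (mod 629)
628 = 512 + 64 + 32 + 16 + 4 in binary powers of 2.
So 11^628 ≡ 528 · 137 · 528 · 137 · 174 ≡ 174 (mod 629).
Since 174 ≠ 1, base 11 is a Fermat witness: 629 is composite.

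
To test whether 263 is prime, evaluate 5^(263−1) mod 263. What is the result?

5^1 ≡ 5 (mod 263)
5^2 ≡ 5^2 = 25 ≡ 25 (mod 263)
5^4 ≡ 25^2 = 625 ≡ 99 (mod 263)
5^8 ≡ 99^2 = 9801 ≡ 70 (mod 263)
5^16 ≡ 70^2 = 4900 ≡ 166 (mod 263)
5^32 ≡ 166^2 = 27556 ≡ 204 (mod 263)
5^64 ≡ 204^2 = 41616 ≡ 62 (mod 263)
5^128 ≡ 62^2 = 3844 ≡ 162 (mod 263)
5^256 ≡ 162^2 = 26244 ≡ 207 (mod 263)
262 = 256 + 4 + 2 in binary powers of 2.
So 5^262 ≡ 207 · 99 · 25 ≡ 1 (mod 263).
Since the result is 1, base 5 gives no evidence that 263 is composite.

1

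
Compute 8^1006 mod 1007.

8^1 ≡ 8 (mod 1007)
8^2 ≡ 8^2 = 64 ≡ 64 (mod 1007)
8^4 ≡ 64^2 = 4096 ≡ 68 (mod 1007)
8^8 ≡ 68^2 = 4624 ≡ 596 (mod 1007)
8^16 ≡ 596^2 = 355216 ≡ 752 (mod 1007)
8^32 ≡ 752^2 = 565504 ≡ 577 (mod 1007)
8^64 ≡ 577^2 = 332929 ≡ 619 (mod 1007)
8^128 ≡ 619^2 = 383161 ≡ 501 (mod 1007)
8^256 ≡ 501^2 = 251001 ≡ 258 (mod 1007)
8^512 ≡ 258^2 = 66564 ≡ 102 (mod 1007)
1006 = 512 + 256 + 128 + 64 + 32 + 8 + 4 + 2 in binary powers of 2.
So 8^1006 ≡ 102 · 258 · 501 · 619 · 577 · 596 · 68 · 64 ≡ 163 (mod 1007).
Since 163 ≠ 1, base 8 is a Fermat witness: 1007 is composite.

163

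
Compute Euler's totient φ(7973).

Factor: 7973 = 7 · 17 · 67.
φ(7973) = (7−1) · (17−1) · (67−1) = 6 · 16 · 66 = 6336.

6336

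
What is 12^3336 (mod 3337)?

12^1 ≡ 12 (mod 3337)
12^2 ≡ 12^2 = 144 ≡ 144 (mod 3337)
12^4 ≡ 144^2 = 20736 ≡ 714 (mod 3337)
12^8 ≡ 714^2 = 509796 ≡ 2572 (mod 3337)
12^16 ≡ 2572^2 = 6615184 ≡ 1250 (mod 3337)
12^32 ≡ 1250^2 = 1562500 ≡ 784 (mod 3337)
12^64 ≡ 784^2 = 614656 ≡ 648 (mod 3337)
12^128 ≡ 648^2 = 419904 ≡ 2779 (mod 3337)
12^256 ≡ 2779^2 = 7722841 ≡ 1023 (mod 3337)
12^512 ≡ 1023^2 = 1046529 ≡ 2048 (mod 3337)
12^1024 ≡ 2048^2 = 4194304 ≡ 3032 (mod 3337)
12^2048 ≡ 3032^2 = 9193024 ≡ 2926 (mod 3337)
3336 = 2048 + 1024 + 256 + 8 in binary powers of 2.
So 12^3336 ≡ 2926 · 3032 · 1023 · 2572 ≡ 952 (mod 3337).
Since 952 ≠ 1, base 12 is a Fermat witness: 3337 is composite.

952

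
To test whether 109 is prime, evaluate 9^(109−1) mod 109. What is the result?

9^1 ≡ 9 (mod 109)
9^2 ≡ 9^2 = 81 ≡ 81 (mod 109)
9^4 ≡ 81^2 = 6561 ≡ 21 (mod 109)
9^8 ≡ 21^2 = 441 ≡ 5 (mod 109)
9^16 ≡ 5^2 = 25 ≡ 25 (mod 109)
9^32 ≡ 25^2 = 625 ≡ 80 (mod 109)
9^64 ≡ 80^2 = 6400 ≡ 78 (mod 109)
108 = 64 + 32 + 8 + 4 in binary powers of 2.
So 9^108 ≡ 78 · 80 · 5 · 21 ≡ 1 (mod 109).
Since the result is 1, base 9 gives no evidence that 109 is composite.

1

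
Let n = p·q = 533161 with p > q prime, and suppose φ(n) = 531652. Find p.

947

φ(n) = (p−1)(q−1) = n − (p+q) + 1, so p + q = 533161 − 531652 + 1 = 1510.
p and q are the roots of t² − 1510t + 533161 = 0.
Discriminant: 1510² − 4·533161 = 2280100 − 2132644 = 147456; √147456 = 384.
q = (1510 − 384)/2 = 563, p = (1510 + 384)/2 = 947.
Check: 563 · 947 = 533161.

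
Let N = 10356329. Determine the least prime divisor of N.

10356329 is odd.
Digit sum 29, not divisible by 3.
Ends in 9: not divisible by 5.
7: 10356329 = 7·1479475 + 4
11: 10356329 = 11·941484 + 5
13: 10356329 = 13·796640 + 9
17: 10356329 = 17·609195 + 14
19: 10356329 = 19·545069 + 18
23: 10356329 = 23·450275 + 4
29: 10356329 = 29·357114 + 23
31: 10356329 = 31·334075 + 4
37: 10356329 = 37·279900 + 29
41: 10356329 = 41·252593 + 16
43: 10356329 = 43·240844 + 37
47: 10356329 = 47·220347 + 20
53: 10356329 = 53·195402 + 23
59: 10356329 = 59·175531

59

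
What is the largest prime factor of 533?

41

533 = 13 · 41
41 is prime.
So 533 = 13 · 41; the largest prime factor is 41.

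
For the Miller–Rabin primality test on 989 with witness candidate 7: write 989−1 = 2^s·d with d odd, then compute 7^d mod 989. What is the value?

989 − 1 = 988 = 2^2 · 247, so d = 247.
7^1 ≡ 7 (mod 989)
7^2 ≡ 7^2 = 49 ≡ 49 (mod 989)
7^4 ≡ 49^2 = 2401 ≡ 423 (mod 989)
7^8 ≡ 423^2 = 178929 ≡ 909 (mod 989)
7^16 ≡ 909^2 = 826281 ≡ 466 (mod 989)
7^32 ≡ 466^2 = 217156 ≡ 565 (mod 989)
7^64 ≡ 565^2 = 319225 ≡ 767 (mod 989)
7^128 ≡ 767^2 = 588289 ≡ 823 (mod 989)
247 = 128 + 64 + 32 + 16 + 4 + 2 + 1 in binary powers of 2.
So 7^247 ≡ 823 · 767 · 565 · 466 · 423 · 49 · 7 ≡ 523 (mod 989).
Squaring chain: 523 → 565; never reaches −1, so base 7 is a Miller–Rabin witness that 989 is composite.

523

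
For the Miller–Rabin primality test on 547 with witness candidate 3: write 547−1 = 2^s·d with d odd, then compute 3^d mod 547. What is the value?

547 − 1 = 546 = 2^1 · 273, so d = 273.
3^1 ≡ 3 (mod 547)
3^2 ≡ 3^2 = 9 ≡ 9 (mod 547)
3^4 ≡ 9^2 = 81 ≡ 81 (mod 547)
3^8 ≡ 81^2 = 6561 ≡ 544 (mod 547)
3^16 ≡ 544^2 = 295936 ≡ 9 (mod 547)
3^32 ≡ 9^2 = 81 ≡ 81 (mod 547)
3^64 ≡ 81^2 = 6561 ≡ 544 (mod 547)
3^128 ≡ 544^2 = 295936 ≡ 9 (mod 547)
3^256 ≡ 9^2 = 81 ≡ 81 (mod 547)
273 = 256 + 16 + 1 in binary powers of 2.
So 3^273 ≡ 81 · 9 · 3 ≡ 546 (mod 547).
Since 3^d ≡ 546 (mod 547), base 3 does not prove 547 composite.

546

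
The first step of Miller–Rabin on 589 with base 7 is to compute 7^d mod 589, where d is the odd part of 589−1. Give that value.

589 − 1 = 588 = 2^2 · 147, so d = 147.
7^1 ≡ 7 (mod 589)
7^2 ≡ 7^2 = 49 ≡ 49 (mod 589)
7^4 ≡ 49^2 = 2401 ≡ 45 (mod 589)
7^8 ≡ 45^2 = 2025 ≡ 258 (mod 589)
7^16 ≡ 258^2 = 66564 ≡ 7 (mod 589)
7^32 ≡ 7^2 = 49 ≡ 49 (mod 589)
7^64 ≡ 49^2 = 2401 ≡ 45 (mod 589)
7^128 ≡ 45^2 = 2025 ≡ 258 (mod 589)
147 = 128 + 16 + 2 + 1 in binary powers of 2.
So 7^147 ≡ 258 · 7 · 49 · 7 ≡ 419 (mod 589).
Squaring chain: 419 → 39; never reaches −1, so base 7 is a Miller–Rabin witness that 589 is composite.

419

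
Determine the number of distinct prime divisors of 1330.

1330 = 2 · 665
665 = 5 · 133
133 = 7 · 19
1330 = 2 · 5 · 7 · 19, which has 4 distinct prime factors.

4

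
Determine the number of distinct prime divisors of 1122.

4

1122 = 2 · 561
561 = 3 · 187
187 = 11 · 17
1122 = 2 · 3 · 11 · 17, which has 4 distinct prime factors.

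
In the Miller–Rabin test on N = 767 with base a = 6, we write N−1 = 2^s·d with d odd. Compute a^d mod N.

767 − 1 = 766 = 2^1 · 383, so d = 383.
6^1 ≡ 6 (mod 767)
6^2 ≡ 6^2 = 36 ≡ 36 (mod 767)
6^4 ≡ 36^2 = 1296 ≡ 529 (mod 767)
6^8 ≡ 529^2 = 279841 ≡ 653 (mod 767)
6^16 ≡ 653^2 = 426409 ≡ 724 (mod 767)
6^32 ≡ 724^2 = 524176 ≡ 315 (mod 767)
6^64 ≡ 315^2 = 99225 ≡ 282 (mod 767)
6^128 ≡ 282^2 = 79524 ≡ 523 (mod 767)
6^256 ≡ 523^2 = 273529 ≡ 477 (mod 767)
383 = 256 + 64 + 32 + 16 + 8 + 4 + 2 + 1 in binary powers of 2.
So 6^383 ≡ 477 · 282 · 315 · 724 · 653 · 529 · 36 · 6 ≡ 544 (mod 767).
Squaring chain: 544; never reaches −1, so base 6 is a Miller–Rabin witness that 767 is composite.

544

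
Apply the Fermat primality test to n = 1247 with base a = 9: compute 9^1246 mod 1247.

552

9^1 ≡ 9 (mod 1247)
9^2 ≡ 9^2 = 81 ≡ 81 (mod 1247)
9^4 ≡ 81^2 = 6561 ≡ 326 (mod 1247)
9^8 ≡ 326^2 = 106276 ≡ 281 (mod 1247)
9^16 ≡ 281^2 = 78961 ≡ 400 (mod 1247)
9^32 ≡ 400^2 = 160000 ≡ 384 (mod 1247)
9^64 ≡ 384^2 = 147456 ≡ 310 (mod 1247)
9^128 ≡ 310^2 = 96100 ≡ 81 (mod 1247)
9^256 ≡ 81^2 = 6561 ≡ 326 (mod 1247)
9^512 ≡ 326^2 = 106276 ≡ 281 (mod 1247)
9^1024 ≡ 281^2 = 78961 ≡ 400 (mod 1247)
1246 = 1024 + 128 + 64 + 16 + 8 + 4 + 2 in binary powers of 2.
So 9^1246 ≡ 400 · 81 · 310 · 400 · 281 · 326 · 81 ≡ 552 (mod 1247).
Since 552 ≠ 1, base 9 is a Fermat witness: 1247 is composite.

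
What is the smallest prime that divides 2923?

2923 is odd.
Digit sum 16, not divisible by 3.
Ends in 3: not divisible by 5.
7: 2923 = 7·417 + 4
11: 2923 = 11·265 + 8
13: 2923 = 13·224 + 11
17: 2923 = 17·171 + 16
19: 2923 = 19·153 + 16
23: 2923 = 23·127 + 2
29: 2923 = 29·100 + 23
31: 2923 = 31·94 + 9
37: 2923 = 37·79

37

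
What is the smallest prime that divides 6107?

31

6107 is odd.
Digit sum 14, not divisible by 3.
Ends in 7: not divisible by 5.
7: 6107 = 7·872 + 3
11: 6107 = 11·555 + 2
13: 6107 = 13·469 + 10
17: 6107 = 17·359 + 4
19: 6107 = 19·321 + 8
23: 6107 = 23·265 + 12
29: 6107 = 29·210 + 17
31: 6107 = 31·197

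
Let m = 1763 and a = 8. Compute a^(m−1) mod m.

1417

8^1 ≡ 8 (mod 1763)
8^2 ≡ 8^2 = 64 ≡ 64 (mod 1763)
8^4 ≡ 64^2 = 4096 ≡ 570 (mod 1763)
8^8 ≡ 570^2 = 324900 ≡ 508 (mod 1763)
8^16 ≡ 508^2 = 258064 ≡ 666 (mod 1763)
8^32 ≡ 666^2 = 443556 ≡ 1043 (mod 1763)
8^64 ≡ 1043^2 = 1087849 ≡ 78 (mod 1763)
8^128 ≡ 78^2 = 6084 ≡ 795 (mod 1763)
8^256 ≡ 795^2 = 632025 ≡ 871 (mod 1763)
8^512 ≡ 871^2 = 758641 ≡ 551 (mod 1763)
8^1024 ≡ 551^2 = 303601 ≡ 365 (mod 1763)
1762 = 1024 + 512 + 128 + 64 + 32 + 2 in binary powers of 2.
So 8^1762 ≡ 365 · 551 · 795 · 78 · 1043 · 64 ≡ 1417 (mod 1763).
Since 1417 ≠ 1, base 8 is a Fermat witness: 1763 is composite.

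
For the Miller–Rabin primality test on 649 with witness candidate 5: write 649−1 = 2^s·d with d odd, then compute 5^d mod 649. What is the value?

649 − 1 = 648 = 2^3 · 81, so d = 81.
5^1 ≡ 5 (mod 649)
5^2 ≡ 5^2 = 25 ≡ 25 (mod 649)
5^4 ≡ 25^2 = 625 ≡ 625 (mod 649)
5^8 ≡ 625^2 = 390625 ≡ 576 (mod 649)
5^16 ≡ 576^2 = 331776 ≡ 137 (mod 649)
5^32 ≡ 137^2 = 18769 ≡ 597 (mod 649)
5^64 ≡ 597^2 = 356409 ≡ 108 (mod 649)
81 = 64 + 16 + 1 in binary powers of 2.
So 5^81 ≡ 108 · 137 · 5 ≡ 643 (mod 649).
Squaring chain: 643 → 36 → 647; never reaches −1, so base 5 is a Miller–Rabin witness that 649 is composite.

643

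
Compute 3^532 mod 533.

3^1 ≡ 3 (mod 533)
3^2 ≡ 3^2 = 9 ≡ 9 (mod 533)
3^4 ≡ 9^2 = 81 ≡ 81 (mod 533)
3^8 ≡ 81^2 = 6561 ≡ 165 (mod 533)
3^16 ≡ 165^2 = 27225 ≡ 42 (mod 533)
3^32 ≡ 42^2 = 1764 ≡ 165 (mod 533)
3^64 ≡ 165^2 = 27225 ≡ 42 (mod 533)
3^128 ≡ 42^2 = 1764 ≡ 165 (mod 533)
3^256 ≡ 165^2 = 27225 ≡ 42 (mod 533)
3^512 ≡ 42^2 = 1764 ≡ 165 (mod 533)
532 = 512 + 16 + 4 in binary powers of 2.
So 3^532 ≡ 165 · 42 · 81 ≡ 81 (mod 533).
Since 81 ≠ 1, base 3 is a Fermat witness: 533 is composite.

81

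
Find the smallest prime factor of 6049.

23

6049 is odd.
Digit sum 19, not divisible by 3.
Ends in 9: not divisible by 5.
7: 6049 = 7·864 + 1
11: 6049 = 11·549 + 10
13: 6049 = 13·465 + 4
17: 6049 = 17·355 + 14
19: 6049 = 19·318 + 7
23: 6049 = 23·263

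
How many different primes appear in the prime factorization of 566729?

3

566729 = 17^2 · 1961
1961 = 37 · 53
566729 = 17^2 · 37 · 53, which has 3 distinct prime factors.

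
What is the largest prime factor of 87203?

87203 = 29 · 3007
3007 = 31 · 97
97 is prime.
So 87203 = 29 · 31 · 97; the largest prime factor is 97.

97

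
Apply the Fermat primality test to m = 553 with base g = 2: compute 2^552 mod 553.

64

2^1 ≡ 2 (mod 553)
2^2 ≡ 2^2 = 4 ≡ 4 (mod 553)
2^4 ≡ 4^2 = 16 ≡ 16 (mod 553)
2^8 ≡ 16^2 = 256 ≡ 256 (mod 553)
2^16 ≡ 256^2 = 65536 ≡ 282 (mod 553)
2^32 ≡ 282^2 = 79524 ≡ 445 (mod 553)
2^64 ≡ 445^2 = 198025 ≡ 51 (mod 553)
2^128 ≡ 51^2 = 2601 ≡ 389 (mod 553)
2^256 ≡ 389^2 = 151321 ≡ 352 (mod 553)
2^512 ≡ 352^2 = 123904 ≡ 32 (mod 553)
552 = 512 + 32 + 8 in binary powers of 2.
So 2^552 ≡ 32 · 445 · 256 ≡ 64 (mod 553).
Since 64 ≠ 1, base 2 is a Fermat witness: 553 is composite.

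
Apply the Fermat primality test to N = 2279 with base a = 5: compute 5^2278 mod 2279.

5^1 ≡ 5 (mod 2279)
5^2 ≡ 5^2 = 25 ≡ 25 (mod 2279)
5^4 ≡ 25^2 = 625 ≡ 625 (mod 2279)
5^8 ≡ 625^2 = 390625 ≡ 916 (mod 2279)
5^16 ≡ 916^2 = 839056 ≡ 384 (mod 2279)
5^32 ≡ 384^2 = 147456 ≡ 1600 (mod 2279)
5^64 ≡ 1600^2 = 2560000 ≡ 683 (mod 2279)
5^128 ≡ 683^2 = 466489 ≡ 1573 (mod 2279)
5^256 ≡ 1573^2 = 2474329 ≡ 1614 (mod 2279)
5^512 ≡ 1614^2 = 2604996 ≡ 99 (mod 2279)
5^1024 ≡ 99^2 = 9801 ≡ 685 (mod 2279)
5^2048 ≡ 685^2 = 469225 ≡ 2030 (mod 2279)
2278 = 2048 + 128 + 64 + 32 + 4 + 2 in binary powers of 2.
So 5^2278 ≡ 2030 · 1573 · 683 · 1600 · 625 · 25 ≡ 411 (mod 2279).
Since 411 ≠ 1, base 5 is a Fermat witness: 2279 is composite.

411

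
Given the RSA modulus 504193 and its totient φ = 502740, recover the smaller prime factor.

φ(n) = (p−1)(q−1) = n − (p+q) + 1, so p + q = 504193 − 502740 + 1 = 1454.
p and q are the roots of t² − 1454t + 504193 = 0.
Discriminant: 1454² − 4·504193 = 2114116 − 2016772 = 97344; √97344 = 312.
q = (1454 − 312)/2 = 571, p = (1454 + 312)/2 = 883.
Check: 571 · 883 = 504193.

571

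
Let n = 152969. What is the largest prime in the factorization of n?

152969 = 19 · 8051
8051 = 83 · 97
97 is prime.
So 152969 = 19 · 83 · 97; the largest prime factor is 97.

97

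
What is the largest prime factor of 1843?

1843 = 19 · 97
97 is prime.
So 1843 = 19 · 97; the largest prime factor is 97.

97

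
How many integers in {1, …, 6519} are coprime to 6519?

4160

Factor: 6519 = 3 · 41 · 53.
φ(6519) = (3−1) · (41−1) · (53−1) = 2 · 40 · 52 = 4160.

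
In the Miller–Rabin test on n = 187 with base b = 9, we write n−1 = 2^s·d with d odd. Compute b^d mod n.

25

187 − 1 = 186 = 2^1 · 93, so d = 93.
9^1 ≡ 9 (mod 187)
9^2 ≡ 9^2 = 81 ≡ 81 (mod 187)
9^4 ≡ 81^2 = 6561 ≡ 16 (mod 187)
9^8 ≡ 16^2 = 256 ≡ 69 (mod 187)
9^16 ≡ 69^2 = 4761 ≡ 86 (mod 187)
9^32 ≡ 86^2 = 7396 ≡ 103 (mod 187)
9^64 ≡ 103^2 = 10609 ≡ 137 (mod 187)
93 = 64 + 16 + 8 + 4 + 1 in binary powers of 2.
So 9^93 ≡ 137 · 86 · 69 · 16 · 9 ≡ 25 (mod 187).
Squaring chain: 25; never reaches −1, so base 9 is a Miller–Rabin witness that 187 is composite.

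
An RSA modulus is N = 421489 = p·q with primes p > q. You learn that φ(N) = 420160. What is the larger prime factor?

809

φ(n) = (p−1)(q−1) = n − (p+q) + 1, so p + q = 421489 − 420160 + 1 = 1330.
p and q are the roots of t² − 1330t + 421489 = 0.
Discriminant: 1330² − 4·421489 = 1768900 − 1685956 = 82944; √82944 = 288.
q = (1330 − 288)/2 = 521, p = (1330 + 288)/2 = 809.
Check: 521 · 809 = 421489.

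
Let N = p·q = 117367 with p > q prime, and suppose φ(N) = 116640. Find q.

φ(n) = (p−1)(q−1) = n − (p+q) + 1, so p + q = 117367 − 116640 + 1 = 728.
p and q are the roots of t² − 728t + 117367 = 0.
Discriminant: 728² − 4·117367 = 529984 − 469468 = 60516; √60516 = 246.
q = (728 − 246)/2 = 241, p = (728 + 246)/2 = 487.
Check: 241 · 487 = 117367.

241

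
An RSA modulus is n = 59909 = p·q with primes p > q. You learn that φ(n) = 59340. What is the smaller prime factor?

139

φ(n) = (p−1)(q−1) = n − (p+q) + 1, so p + q = 59909 − 59340 + 1 = 570.
p and q are the roots of t² − 570t + 59909 = 0.
Discriminant: 570² − 4·59909 = 324900 − 239636 = 85264; √85264 = 292.
q = (570 − 292)/2 = 139, p = (570 + 292)/2 = 431.
Check: 139 · 431 = 59909.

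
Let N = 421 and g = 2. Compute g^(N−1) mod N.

1

2^1 ≡ 2 (mod 421)
2^2 ≡ 2^2 = 4 ≡ 4 (mod 421)
2^4 ≡ 4^2 = 16 ≡ 16 (mod 421)
2^8 ≡ 16^2 = 256 ≡ 256 (mod 421)
2^16 ≡ 256^2 = 65536 ≡ 281 (mod 421)
2^32 ≡ 281^2 = 78961 ≡ 234 (mod 421)
2^64 ≡ 234^2 = 54756 ≡ 26 (mod 421)
2^128 ≡ 26^2 = 676 ≡ 255 (mod 421)
2^256 ≡ 255^2 = 65025 ≡ 191 (mod 421)
420 = 256 + 128 + 32 + 4 in binary powers of 2.
So 2^420 ≡ 191 · 255 · 234 · 16 ≡ 1 (mod 421).
Since the result is 1, base 2 gives no evidence that 421 is composite.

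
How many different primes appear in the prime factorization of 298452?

298452 = 2^2 · 74613
74613 = 3 · 24871
24871 = 7 · 3553
3553 = 11 · 323
323 = 17 · 19
298452 = 2^2 · 3 · 7 · 11 · 17 · 19, which has 6 distinct prime factors.

6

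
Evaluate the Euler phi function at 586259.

561600

Factor: 586259 = 41 · 79 · 181.
φ(586259) = (41−1) · (79−1) · (181−1) = 40 · 78 · 180 = 561600.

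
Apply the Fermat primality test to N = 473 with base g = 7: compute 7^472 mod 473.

423

7^1 ≡ 7 (mod 473)
7^2 ≡ 7^2 = 49 ≡ 49 (mod 473)
7^4 ≡ 49^2 = 2401 ≡ 36 (mod 473)
7^8 ≡ 36^2 = 1296 ≡ 350 (mod 473)
7^16 ≡ 350^2 = 122500 ≡ 466 (mod 473)
7^32 ≡ 466^2 = 217156 ≡ 49 (mod 473)
7^64 ≡ 49^2 = 2401 ≡ 36 (mod 473)
7^128 ≡ 36^2 = 1296 ≡ 350 (mod 473)
7^256 ≡ 350^2 = 122500 ≡ 466 (mod 473)
472 = 256 + 128 + 64 + 16 + 8 in binary powers of 2.
So 7^472 ≡ 466 · 350 · 36 · 466 · 350 ≡ 423 (mod 473).
Since 423 ≠ 1, base 7 is a Fermat witness: 473 is composite.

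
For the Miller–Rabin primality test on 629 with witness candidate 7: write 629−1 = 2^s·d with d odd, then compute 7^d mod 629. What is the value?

629 − 1 = 628 = 2^2 · 157, so d = 157.
7^1 ≡ 7 (mod 629)
7^2 ≡ 7^2 = 49 ≡ 49 (mod 629)
7^4 ≡ 49^2 = 2401 ≡ 514 (mod 629)
7^8 ≡ 514^2 = 264196 ≡ 16 (mod 629)
7^16 ≡ 16^2 = 256 ≡ 256 (mod 629)
7^32 ≡ 256^2 = 65536 ≡ 120 (mod 629)
7^64 ≡ 120^2 = 14400 ≡ 562 (mod 629)
7^128 ≡ 562^2 = 315844 ≡ 86 (mod 629)
157 = 128 + 16 + 8 + 4 + 1 in binary powers of 2.
So 7^157 ≡ 86 · 256 · 16 · 514 · 7 ≡ 329 (mod 629).
Squaring chain: 329 → 53; never reaches −1, so base 7 is a Miller–Rabin witness that 629 is composite.

329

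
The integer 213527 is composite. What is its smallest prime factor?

213527 is odd.
Digit sum 20, not divisible by 3.
Ends in 7: not divisible by 5.
7: 213527 = 7·30503 + 6
11: 213527 = 11·19411 + 6
13: 213527 = 13·16425 + 2
17: 213527 = 17·12560 + 7
19: 213527 = 19·11238 + 5
23: 213527 = 23·9283 + 18
29: 213527 = 29·7363

29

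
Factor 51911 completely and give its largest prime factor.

51911 = 23 · 2257
2257 = 37 · 61
61 is prime.
So 51911 = 23 · 37 · 61; the largest prime factor is 61.

61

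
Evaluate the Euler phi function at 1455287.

1413720

Factor: 1455287 = 71 · 103 · 199.
φ(1455287) = (71−1) · (103−1) · (199−1) = 70 · 102 · 198 = 1413720.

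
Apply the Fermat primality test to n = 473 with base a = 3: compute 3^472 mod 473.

3^1 ≡ 3 (mod 473)
3^2 ≡ 3^2 = 9 ≡ 9 (mod 473)
3^4 ≡ 9^2 = 81 ≡ 81 (mod 473)
3^8 ≡ 81^2 = 6561 ≡ 412 (mod 473)
3^16 ≡ 412^2 = 169744 ≡ 410 (mod 473)
3^32 ≡ 410^2 = 168100 ≡ 185 (mod 473)
3^64 ≡ 185^2 = 34225 ≡ 169 (mod 473)
3^128 ≡ 169^2 = 28561 ≡ 181 (mod 473)
3^256 ≡ 181^2 = 32761 ≡ 124 (mod 473)
472 = 256 + 128 + 64 + 16 + 8 in binary powers of 2.
So 3^472 ≡ 124 · 181 · 169 · 410 · 412 ≡ 53 (mod 473).
Since 53 ≠ 1, base 3 is a Fermat witness: 473 is composite.

53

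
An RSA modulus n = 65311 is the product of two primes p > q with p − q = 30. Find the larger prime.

271

Since p = q + 30, we have 65311 = q(q + 30), so q² + 30q − 65311 = 0.
Discriminant: 30² + 4·65311 = 900 + 261244 = 262144; √262144 = 512.
q = (−30 + 512)/2 = 241, and p = q + 30 = 271.
Check: 241 · 271 = 65311.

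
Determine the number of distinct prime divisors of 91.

91 = 7 · 13
91 = 7 · 13, which has 2 distinct prime factors.

2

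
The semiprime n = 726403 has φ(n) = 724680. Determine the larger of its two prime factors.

991

φ(n) = (p−1)(q−1) = n − (p+q) + 1, so p + q = 726403 − 724680 + 1 = 1724.
p and q are the roots of t² − 1724t + 726403 = 0.
Discriminant: 1724² − 4·726403 = 2972176 − 2905612 = 66564; √66564 = 258.
q = (1724 − 258)/2 = 733, p = (1724 + 258)/2 = 991.
Check: 733 · 991 = 726403.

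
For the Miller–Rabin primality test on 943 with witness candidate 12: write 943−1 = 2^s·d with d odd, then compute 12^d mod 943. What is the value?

671

943 − 1 = 942 = 2^1 · 471, so d = 471.
12^1 ≡ 12 (mod 943)
12^2 ≡ 12^2 = 144 ≡ 144 (mod 943)
12^4 ≡ 144^2 = 20736 ≡ 933 (mod 943)
12^8 ≡ 933^2 = 870489 ≡ 100 (mod 943)
12^16 ≡ 100^2 = 10000 ≡ 570 (mod 943)
12^32 ≡ 570^2 = 324900 ≡ 508 (mod 943)
12^64 ≡ 508^2 = 258064 ≡ 625 (mod 943)
12^128 ≡ 625^2 = 390625 ≡ 223 (mod 943)
12^256 ≡ 223^2 = 49729 ≡ 693 (mod 943)
471 = 256 + 128 + 64 + 16 + 4 + 2 + 1 in binary powers of 2.
So 12^471 ≡ 693 · 223 · 625 · 570 · 933 · 144 · 12 ≡ 671 (mod 943).
Squaring chain: 671; never reaches −1, so base 12 is a Miller–Rabin witness that 943 is composite.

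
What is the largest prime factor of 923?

923 = 13 · 71
71 is prime.
So 923 = 13 · 71; the largest prime factor is 71.

71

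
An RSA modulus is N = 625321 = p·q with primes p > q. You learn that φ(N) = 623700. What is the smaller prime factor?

631

φ(n) = (p−1)(q−1) = n − (p+q) + 1, so p + q = 625321 − 623700 + 1 = 1622.
p and q are the roots of t² − 1622t + 625321 = 0.
Discriminant: 1622² − 4·625321 = 2630884 − 2501284 = 129600; √129600 = 360.
q = (1622 − 360)/2 = 631, p = (1622 + 360)/2 = 991.
Check: 631 · 991 = 625321.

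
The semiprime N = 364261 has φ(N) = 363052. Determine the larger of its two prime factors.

647

φ(n) = (p−1)(q−1) = n − (p+q) + 1, so p + q = 364261 − 363052 + 1 = 1210.
p and q are the roots of t² − 1210t + 364261 = 0.
Discriminant: 1210² − 4·364261 = 1464100 − 1457044 = 7056; √7056 = 84.
q = (1210 − 84)/2 = 563, p = (1210 + 84)/2 = 647.
Check: 563 · 647 = 364261.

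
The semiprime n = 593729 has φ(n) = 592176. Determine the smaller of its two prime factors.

φ(n) = (p−1)(q−1) = n − (p+q) + 1, so p + q = 593729 − 592176 + 1 = 1554.
p and q are the roots of t² − 1554t + 593729 = 0.
Discriminant: 1554² − 4·593729 = 2414916 − 2374916 = 40000; √40000 = 200.
q = (1554 − 200)/2 = 677, p = (1554 + 200)/2 = 877.
Check: 677 · 877 = 593729.

677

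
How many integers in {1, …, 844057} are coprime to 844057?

Factor: 844057 = 61 · 101 · 137.
φ(844057) = (61−1) · (101−1) · (137−1) = 60 · 100 · 136 = 816000.

816000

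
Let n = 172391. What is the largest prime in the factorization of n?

172391 = 31 · 5561
5561 = 67 · 83
83 is prime.
So 172391 = 31 · 67 · 83; the largest prime factor is 83.

83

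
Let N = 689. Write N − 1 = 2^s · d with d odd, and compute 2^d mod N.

50

689 − 1 = 688 = 2^4 · 43, so d = 43.
2^1 ≡ 2 (mod 689)
2^2 ≡ 2^2 = 4 ≡ 4 (mod 689)
2^4 ≡ 4^2 = 16 ≡ 16 (mod 689)
2^8 ≡ 16^2 = 256 ≡ 256 (mod 689)
2^16 ≡ 256^2 = 65536 ≡ 81 (mod 689)
2^32 ≡ 81^2 = 6561 ≡ 360 (mod 689)
43 = 32 + 8 + 2 + 1 in binary powers of 2.
So 2^43 ≡ 360 · 256 · 4 · 2 ≡ 50 (mod 689).
Squaring chain: 50 → 433 → 81 → 360; never reaches −1, so base 2 is a Miller–Rabin witness that 689 is composite.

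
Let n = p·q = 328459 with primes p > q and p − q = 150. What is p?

Since p = q + 150, we have 328459 = q(q + 150), so q² + 150q − 328459 = 0.
Discriminant: 150² + 4·328459 = 22500 + 1313836 = 1336336; √1336336 = 1156.
q = (−150 + 1156)/2 = 503, and p = q + 150 = 653.
Check: 503 · 653 = 328459.

653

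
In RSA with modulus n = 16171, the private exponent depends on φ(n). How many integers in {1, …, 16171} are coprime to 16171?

15912

Factor: 16171 = 103 · 157.
φ(16171) = (103−1) · (157−1) = 102 · 156 = 15912.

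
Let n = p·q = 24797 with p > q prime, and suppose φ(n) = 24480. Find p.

181

φ(n) = (p−1)(q−1) = n − (p+q) + 1, so p + q = 24797 − 24480 + 1 = 318.
p and q are the roots of t² − 318t + 24797 = 0.
Discriminant: 318² − 4·24797 = 101124 − 99188 = 1936; √1936 = 44.
q = (318 − 44)/2 = 137, p = (318 + 44)/2 = 181.
Check: 137 · 181 = 24797.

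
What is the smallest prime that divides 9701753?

79

9701753 is odd.
Digit sum 32, not divisible by 3.
Ends in 3: not divisible by 5.
7: 9701753 = 7·1385964 + 5
11: 9701753 = 11·881977 + 6
13: 9701753 = 13·746288 + 9
17: 9701753 = 17·570691 + 6
19: 9701753 = 19·510618 + 11
23: 9701753 = 23·421815 + 8
29: 9701753 = 29·334543 + 6
31: 9701753 = 31·312959 + 24
37: 9701753 = 37·262209 + 20
41: 9701753 = 41·236628 + 5
43: 9701753 = 43·225622 + 7
47: 9701753 = 47·206420 + 13
53: 9701753 = 53·183051 + 50
59: 9701753 = 59·164436 + 29
61: 9701753 = 61·159045 + 8
67: 9701753 = 67·144802 + 19
71: 9701753 = 71·136644 + 29
73: 9701753 = 73·132900 + 53
79: 9701753 = 79·122807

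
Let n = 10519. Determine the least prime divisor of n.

67

10519 is odd.
Digit sum 16, not divisible by 3.
Ends in 9: not divisible by 5.
7: 10519 = 7·1502 + 5
11: 10519 = 11·956 + 3
13: 10519 = 13·809 + 2
17: 10519 = 17·618 + 13
19: 10519 = 19·553 + 12
23: 10519 = 23·457 + 8
29: 10519 = 29·362 + 21
31: 10519 = 31·339 + 10
37: 10519 = 37·284 + 11
41: 10519 = 41·256 + 23
43: 10519 = 43·244 + 27
47: 10519 = 47·223 + 38
53: 10519 = 53·198 + 25
59: 10519 = 59·178 + 17
61: 10519 = 61·172 + 27
67: 10519 = 67·157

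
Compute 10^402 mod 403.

66

10^1 ≡ 10 (mod 403)
10^2 ≡ 10^2 = 100 ≡ 100 (mod 403)
10^4 ≡ 100^2 = 10000 ≡ 328 (mod 403)
10^8 ≡ 328^2 = 107584 ≡ 386 (mod 403)
10^16 ≡ 386^2 = 148996 ≡ 289 (mod 403)
10^32 ≡ 289^2 = 83521 ≡ 100 (mod 403)
10^64 ≡ 100^2 = 10000 ≡ 328 (mod 403)
10^128 ≡ 328^2 = 107584 ≡ 386 (mod 403)
10^256 ≡ 386^2 = 148996 ≡ 289 (mod 403)
402 = 256 + 128 + 16 + 2 in binary powers of 2.
So 10^402 ≡ 289 · 386 · 289 · 100 ≡ 66 (mod 403).
Since 66 ≠ 1, base 10 is a Fermat witness: 403 is composite.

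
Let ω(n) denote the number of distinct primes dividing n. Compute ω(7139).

2

7139 = 11^2 · 59
7139 = 11^2 · 59, which has 2 distinct prime factors.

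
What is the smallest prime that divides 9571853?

9571853 is odd.
Digit sum 38, not divisible by 3.
Ends in 3: not divisible by 5.
7: 9571853 = 7·1367407 + 4
11: 9571853 = 11·870168 + 5
13: 9571853 = 13·736296 + 5
17: 9571853 = 17·563050 + 3
19: 9571853 = 19·503781 + 14
23: 9571853 = 23·416167 + 12
29: 9571853 = 29·330063 + 26
31: 9571853 = 31·308769 + 14
37: 9571853 = 37·258698 + 27
41: 9571853 = 41·233459 + 34
43: 9571853 = 43·222601 + 10
47: 9571853 = 47·203656 + 21
53: 9571853 = 53·180601

53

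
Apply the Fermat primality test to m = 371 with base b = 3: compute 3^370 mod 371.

305

3^1 ≡ 3 (mod 371)
3^2 ≡ 3^2 = 9 ≡ 9 (mod 371)
3^4 ≡ 9^2 = 81 ≡ 81 (mod 371)
3^8 ≡ 81^2 = 6561 ≡ 254 (mod 371)
3^16 ≡ 254^2 = 64516 ≡ 333 (mod 371)
3^32 ≡ 333^2 = 110889 ≡ 331 (mod 371)
3^64 ≡ 331^2 = 109561 ≡ 116 (mod 371)
3^128 ≡ 116^2 = 13456 ≡ 100 (mod 371)
3^256 ≡ 100^2 = 10000 ≡ 354 (mod 371)
370 = 256 + 64 + 32 + 16 + 2 in binary powers of 2.
So 3^370 ≡ 354 · 116 · 331 · 333 · 9 ≡ 305 (mod 371).
Since 305 ≠ 1, base 3 is a Fermat witness: 371 is composite.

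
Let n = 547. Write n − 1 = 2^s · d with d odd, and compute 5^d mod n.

547 − 1 = 546 = 2^1 · 273, so d = 273.
5^1 ≡ 5 (mod 547)
5^2 ≡ 5^2 = 25 ≡ 25 (mod 547)
5^4 ≡ 25^2 = 625 ≡ 78 (mod 547)
5^8 ≡ 78^2 = 6084 ≡ 67 (mod 547)
5^16 ≡ 67^2 = 4489 ≡ 113 (mod 547)
5^32 ≡ 113^2 = 12769 ≡ 188 (mod 547)
5^64 ≡ 188^2 = 35344 ≡ 336 (mod 547)
5^128 ≡ 336^2 = 112896 ≡ 214 (mod 547)
5^256 ≡ 214^2 = 45796 ≡ 395 (mod 547)
273 = 256 + 16 + 1 in binary powers of 2.
So 5^273 ≡ 395 · 113 · 5 ≡ 546 (mod 547).
Since 5^d ≡ 546 (mod 547), base 5 does not prove 547 composite.

546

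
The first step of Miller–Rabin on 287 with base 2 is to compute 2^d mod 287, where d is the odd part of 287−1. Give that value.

172

287 − 1 = 286 = 2^1 · 143, so d = 143.
2^1 ≡ 2 (mod 287)
2^2 ≡ 2^2 = 4 ≡ 4 (mod 287)
2^4 ≡ 4^2 = 16 ≡ 16 (mod 287)
2^8 ≡ 16^2 = 256 ≡ 256 (mod 287)
2^16 ≡ 256^2 = 65536 ≡ 100 (mod 287)
2^32 ≡ 100^2 = 10000 ≡ 242 (mod 287)
2^64 ≡ 242^2 = 58564 ≡ 16 (mod 287)
2^128 ≡ 16^2 = 256 ≡ 256 (mod 287)
143 = 128 + 8 + 4 + 2 + 1 in binary powers of 2.
So 2^143 ≡ 256 · 256 · 16 · 4 · 2 ≡ 172 (mod 287).
Squaring chain: 172; never reaches −1, so base 2 is a Miller–Rabin witness that 287 is composite.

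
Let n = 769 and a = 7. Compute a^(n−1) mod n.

1

7^1 ≡ 7 (mod 769)
7^2 ≡ 7^2 = 49 ≡ 49 (mod 769)
7^4 ≡ 49^2 = 2401 ≡ 94 (mod 769)
7^8 ≡ 94^2 = 8836 ≡ 377 (mod 769)
7^16 ≡ 377^2 = 142129 ≡ 633 (mod 769)
7^32 ≡ 633^2 = 400689 ≡ 40 (mod 769)
7^64 ≡ 40^2 = 1600 ≡ 62 (mod 769)
7^128 ≡ 62^2 = 3844 ≡ 768 (mod 769)
7^256 ≡ 768^2 = 589824 ≡ 1 (mod 769)
7^512 ≡ 1^2 = 1 ≡ 1 (mod 769)
768 = 512 + 256 in binary powers of 2.
So 7^768 ≡ 1 · 1 ≡ 1 (mod 769).
Since the result is 1, base 7 gives no evidence that 769 is composite.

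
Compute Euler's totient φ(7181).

6972

Factor: 7181 = 43 · 167.
φ(7181) = (43−1) · (167−1) = 42 · 166 = 6972.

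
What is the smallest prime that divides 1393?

7

1393 is odd.
Digit sum 16, not divisible by 3.
Ends in 3: not divisible by 5.
7: 1393 = 7·199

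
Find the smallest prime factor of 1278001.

1278001 is odd.
Digit sum 19, not divisible by 3.
Ends in 1: not divisible by 5.
7: 1278001 = 7·182571 + 4
11: 1278001 = 11·116181 + 10
13: 1278001 = 13·98307 + 10
17: 1278001 = 17·75176 + 9
19: 1278001 = 19·67263 + 4
23: 1278001 = 23·55565 + 6
29: 1278001 = 29·44069

29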